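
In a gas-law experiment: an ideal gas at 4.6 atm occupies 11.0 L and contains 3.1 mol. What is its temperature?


PV = nRT  (R = 0.08206 L·atm/(mol·K))
T = PV/(nR) = 4.6×11.0/(3.1×0.08206)
= 50.60/0.254386
= 198.91 K

198.91 K


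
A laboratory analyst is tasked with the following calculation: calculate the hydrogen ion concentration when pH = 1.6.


[H+] = 10^(-pH) = 10^(-1.6)
= 2.51×10^-2 M

2.51×10^-2 M


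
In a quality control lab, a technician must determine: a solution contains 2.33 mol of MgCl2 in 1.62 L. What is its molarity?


M = n/V = 2.33/1.62 = 1.438 mol/L

1.438 M


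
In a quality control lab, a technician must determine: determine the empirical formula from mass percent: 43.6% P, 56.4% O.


Assume 100 g sample. Moles of each element:
  P: 43.6/30.97 = 1.408 mol
  O: 56.4/16.0 = 3.525 mol
Divide by smallest (1.408):
  P: 1.408/1.408 = 1.0
  O: 3.525/1.408 = 2.5
Multiply all ratios by 2 to obtain whole numbers.
Empirical formula: P2O5

P2O5


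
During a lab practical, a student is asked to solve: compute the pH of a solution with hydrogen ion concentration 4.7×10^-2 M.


pH = -log10([H+]) = -log10(4.7×10^-2)
= 2 - log10(4.7)
= 2 - 0.67
= 1.33

1.33


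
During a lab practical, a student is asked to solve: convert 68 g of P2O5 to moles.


M(P2O5) = 141.94 g/mol
n = mass/M = 68/141.94 = 0.4791 mol

0.4791 mol


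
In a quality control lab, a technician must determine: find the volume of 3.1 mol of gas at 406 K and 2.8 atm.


PV = nRT  (R = 0.08206 L·atm/(mol·K))
V = nRT/P = 3.1×0.08206×406/2.8
= 36.886 L

36.886 L


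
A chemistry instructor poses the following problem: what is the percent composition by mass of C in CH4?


M(CH4) = 1×12.01 + 4×1.008 = 16.042 g/mol
Mass of C = 1 × 12.01 = 12.01 g/mol
% C = 12.01/16.042 × 100 = 74.87%

74.87%


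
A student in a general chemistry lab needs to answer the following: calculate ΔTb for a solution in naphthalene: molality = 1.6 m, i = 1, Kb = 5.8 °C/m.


ΔTb = Kb × m × i
= 5.8 × 1.6 × 1
= 9.28 °C

9.28 °C


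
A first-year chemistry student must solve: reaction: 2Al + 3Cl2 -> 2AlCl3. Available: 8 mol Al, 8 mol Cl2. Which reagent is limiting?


Mole ratio available / coefficient:
  Al: 8/2 = 4.000
  Cl2: 8/3 = 2.667
Smaller ratio is limiting.

Cl2


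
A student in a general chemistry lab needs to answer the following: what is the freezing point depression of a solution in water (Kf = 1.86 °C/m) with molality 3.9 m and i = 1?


ΔTf = Kf × m × i
= 1.86 × 3.9 × 1
= 7.254 °C

7.254 °C


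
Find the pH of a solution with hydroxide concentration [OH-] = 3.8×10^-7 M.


pOH = -log10([OH-]) = -log10(3.8×10^-7)
= 7 - log10(3.8) = 6.42
pH = 14 - pOH = 14 - 6.42 = 7.58

7.58


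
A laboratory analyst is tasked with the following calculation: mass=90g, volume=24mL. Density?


ρ = mass/volume
= 90/24
= 3.75 g/mL

3.75 g/mL


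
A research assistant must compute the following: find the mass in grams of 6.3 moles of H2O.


M(H2O) = 18.02 g/mol
mass = n × M = 6.3 × 18.02 = 113.53 g

113.53 g


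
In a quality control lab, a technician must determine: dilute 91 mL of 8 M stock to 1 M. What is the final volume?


C1V1 = C2V2
8 × 91 = 1 × V2
V2 = 728/1 = 728.0 mL

728.0 mL


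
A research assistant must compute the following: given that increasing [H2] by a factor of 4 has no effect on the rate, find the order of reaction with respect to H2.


rate ∝ [H2]^n
rate ∝ [H2]^0
Order in H2: 0

0


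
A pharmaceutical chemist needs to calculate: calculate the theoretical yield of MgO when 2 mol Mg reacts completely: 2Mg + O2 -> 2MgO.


Mole ratio MgO:Mg = 2:2
n(MgO) = 2 × 2/2 = 2.000 mol
mass = 2.000 × 40.31 = 80.62 g

80.62 g


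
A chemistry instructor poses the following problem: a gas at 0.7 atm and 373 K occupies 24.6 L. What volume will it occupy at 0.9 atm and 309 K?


P1V1/T1 = P2V2/T2
V2 = P1V1T2/(T1P2)
= 0.7×24.6×309/(373×0.9)
= 15.85 L

15.85 L


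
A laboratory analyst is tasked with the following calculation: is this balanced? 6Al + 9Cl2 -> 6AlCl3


Equation: 6Al + 9Cl2 -> 6AlCl3
Check atoms: Al: 6=6, Cl: 18=18
Balanced

Yes, balanced


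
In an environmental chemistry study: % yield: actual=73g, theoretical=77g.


% yield = actual/theoretical × 100
= 73/77 × 100
= 94.81%

94.81%


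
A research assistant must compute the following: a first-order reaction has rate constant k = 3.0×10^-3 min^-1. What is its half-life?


t½ = ln2/k = 0.693147/(3.0×10^-3 min^-1)
= 231.0 min

231.0 min


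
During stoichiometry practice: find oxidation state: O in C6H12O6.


O is usually -2
Oxidation number: -2

-2


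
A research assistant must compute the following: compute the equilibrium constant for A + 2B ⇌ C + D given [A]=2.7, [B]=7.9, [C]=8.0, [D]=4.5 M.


Kc = [C][D]/([A][B]^2)
= (8.0^1 × 4.5^1)/(2.7^1 × 7.9^2)
= 36/168.507
= 0.2136

0.2136


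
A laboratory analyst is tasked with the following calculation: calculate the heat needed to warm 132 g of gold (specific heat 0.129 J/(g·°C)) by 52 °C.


q = mcΔT = 132 × 0.129 × 52
= 885.46 J

885.46 J


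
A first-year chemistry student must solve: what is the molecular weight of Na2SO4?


M(Na2SO4) = 2×22.99 + 1×32.07 + 4×16.0
= 45.98 + 32.07 + 64.0
= 142.05 g/mol

142.05 g/mol


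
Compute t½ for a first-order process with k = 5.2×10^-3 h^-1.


t½ = ln2/k = 0.693147/(5.2×10^-3 h^-1)
= 133.3 h

133.3 h


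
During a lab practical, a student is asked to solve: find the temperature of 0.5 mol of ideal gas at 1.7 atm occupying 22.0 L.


PV = nRT  (R = 0.08206 L·atm/(mol·K))
T = PV/(nR) = 1.7×22.0/(0.5×0.08206)
= 37.40/0.041030
= 911.53 K

911.53 K


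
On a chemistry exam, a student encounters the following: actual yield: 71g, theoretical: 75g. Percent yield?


% yield = actual/theoretical × 100
= 71/75 × 100
= 94.67%

94.67%


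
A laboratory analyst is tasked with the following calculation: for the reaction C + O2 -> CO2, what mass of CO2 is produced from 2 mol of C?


Mole ratio CO2:C = 1:1
n(CO2) = 2 × 1/1 = 2.000 mol
mass = 2.000 × 44.01 = 88.02 g

88.02 g


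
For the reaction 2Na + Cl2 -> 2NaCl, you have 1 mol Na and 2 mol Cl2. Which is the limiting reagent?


Mole ratio available / coefficient:
  Na: 1/2 = 0.500
  Cl2: 2/1 = 2.000
Smaller ratio is limiting.

Na


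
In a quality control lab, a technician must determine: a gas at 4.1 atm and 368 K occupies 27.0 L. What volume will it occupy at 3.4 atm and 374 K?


P1V1/T1 = P2V2/T2
V2 = P1V1T2/(T1P2)
= 4.1×27.0×374/(368×3.4)
= 33.09 L

33.09 L


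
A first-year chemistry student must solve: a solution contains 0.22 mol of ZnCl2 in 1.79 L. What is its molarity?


M = n/V = 0.22/1.79 = 0.123 mol/L

0.123 M


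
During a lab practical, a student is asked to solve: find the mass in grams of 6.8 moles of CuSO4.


M(CuSO4) = 159.62 g/mol
mass = n × M = 6.8 × 159.62 = 1085.42 g

1085.42 g


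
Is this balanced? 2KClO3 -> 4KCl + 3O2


Equation: 2KClO3 -> 4KCl + 3O2
Check atoms: Cl: 2≠4, K: 2≠4, O: 6=6
Not balanced

No, not balanced


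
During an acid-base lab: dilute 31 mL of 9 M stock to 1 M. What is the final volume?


C1V1 = C2V2
9 × 31 = 1 × V2
V2 = 279/1 = 279.0 mL

279.0 mL


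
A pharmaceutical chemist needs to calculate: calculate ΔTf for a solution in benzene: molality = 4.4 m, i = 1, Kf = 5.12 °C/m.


ΔTf = Kf × m × i
= 5.12 × 4.4 × 1
= 22.528 °C

22.528 °C


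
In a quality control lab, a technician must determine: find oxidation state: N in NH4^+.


x + 4(+1) = +1, so x = -3
Oxidation number: -3

-3


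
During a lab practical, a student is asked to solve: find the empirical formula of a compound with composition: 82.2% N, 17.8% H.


Assume 100 g sample. Moles of each element:
  N: 82.2/14.01 = 5.867 mol
  H: 17.8/1.008 = 17.659 mol
Divide by smallest (5.867):
  N: 5.867/5.867 = 1.0
  H: 17.659/5.867 = 3.01
Empirical formula: NH3

NH3


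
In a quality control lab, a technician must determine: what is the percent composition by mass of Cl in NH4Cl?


M(NH4Cl) = 1×14.01 + 4×1.008 + 1×35.45 = 53.492 g/mol
Mass of Cl = 1 × 35.45 = 35.45 g/mol
% Cl = 35.45/53.492 × 100 = 66.27%

66.27%


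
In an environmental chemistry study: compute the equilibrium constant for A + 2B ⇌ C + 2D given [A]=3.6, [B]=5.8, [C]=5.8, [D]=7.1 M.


Kc = [C][D]^2/([A][B]^2)
= (5.8^1 × 7.1^2)/(3.6^1 × 5.8^2)
= 292.378/121.104
= 2.414

2.414


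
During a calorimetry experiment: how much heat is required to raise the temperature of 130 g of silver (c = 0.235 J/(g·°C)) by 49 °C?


q = mcΔT = 130 × 0.235 × 49
= 1496.95 J

1496.95 J


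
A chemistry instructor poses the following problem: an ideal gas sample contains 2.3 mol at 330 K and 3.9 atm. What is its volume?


PV = nRT  (R = 0.08206 L·atm/(mol·K))
V = nRT/P = 2.3×0.08206×330/3.9
= 15.97 L

15.97 L


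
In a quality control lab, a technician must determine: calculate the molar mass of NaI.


M(NaI) = 1×22.99 + 1×126.9
= 22.99 + 126.9
= 149.89 g/mol

149.89 g/mol


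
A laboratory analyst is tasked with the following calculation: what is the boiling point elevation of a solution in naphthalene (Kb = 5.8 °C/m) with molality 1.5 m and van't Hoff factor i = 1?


ΔTb = Kb × m × i
= 5.8 × 1.5 × 1
= 8.7 °C

8.7 °C


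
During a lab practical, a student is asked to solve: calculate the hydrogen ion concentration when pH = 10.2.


[H+] = 10^(-pH) = 10^(-10.2)
= 6.31×10^-11 M

6.31×10^-11 M


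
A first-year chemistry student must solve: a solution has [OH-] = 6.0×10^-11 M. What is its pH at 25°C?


pOH = -log10([OH-]) = -log10(6.0×10^-11)
= 11 - log10(6.0) = 10.22
pH = 14 - pOH = 14 - 10.22 = 3.78

3.78


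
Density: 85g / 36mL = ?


ρ = mass/volume
= 85/36
= 2.361 g/mL

2.361 g/mL


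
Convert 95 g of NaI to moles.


M(NaI) = 149.89 g/mol
n = mass/M = 95/149.89 = 0.6338 mol

0.6338 mol


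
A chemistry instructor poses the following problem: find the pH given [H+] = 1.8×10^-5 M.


pH = -log10([H+]) = -log10(1.8×10^-5)
= 5 - log10(1.8)
= 5 - 0.26
= 4.74

4.74


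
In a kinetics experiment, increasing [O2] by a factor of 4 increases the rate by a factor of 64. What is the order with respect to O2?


rate ∝ [O2]^n
4^n = 64 → n = 3
Order in O2: 3

3


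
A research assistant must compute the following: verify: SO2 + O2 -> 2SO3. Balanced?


Equation: SO2 + O2 -> 2SO3
Check atoms: O: 4≠6, S: 1≠2
Not balanced

No, not balanced


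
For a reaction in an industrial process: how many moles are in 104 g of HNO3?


M(HNO3) = 63.02 g/mol
n = mass/M = 104/63.02 = 1.6503 mol

1.6503 mol


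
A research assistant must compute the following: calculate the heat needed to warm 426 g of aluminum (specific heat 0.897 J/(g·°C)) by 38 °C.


q = mcΔT = 426 × 0.897 × 38
= 14520.64 J

14520.64 J


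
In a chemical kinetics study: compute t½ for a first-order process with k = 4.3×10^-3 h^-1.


t½ = ln2/k = 0.693147/(4.3×10^-3 h^-1)
= 161.2 h

161.2 h


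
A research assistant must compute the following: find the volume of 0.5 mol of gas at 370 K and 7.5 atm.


PV = nRT  (R = 0.08206 L·atm/(mol·K))
V = nRT/P = 0.5×0.08206×370/7.5
= 2.024 L

2.024 L


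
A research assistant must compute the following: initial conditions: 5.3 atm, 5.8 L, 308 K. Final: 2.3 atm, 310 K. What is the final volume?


P1V1/T1 = P2V2/T2
V2 = P1V1T2/(T1P2)
= 5.3×5.8×310/(308×2.3)
= 13.452 L

13.452 L


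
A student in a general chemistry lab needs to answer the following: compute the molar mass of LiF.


M(LiF) = 1×6.94 + 1×19.0
= 6.94 + 19.0
= 25.94 g/mol

25.94 g/mol


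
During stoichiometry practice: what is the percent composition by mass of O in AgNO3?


M(AgNO3) = 1×107.87 + 1×14.01 + 3×16.0 = 169.88 g/mol
Mass of O = 3 × 16.0 = 48.00 g/mol
% O = 48.00/169.88 × 100 = 28.26%

28.26%


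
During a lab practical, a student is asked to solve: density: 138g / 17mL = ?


ρ = mass/volume
= 138/17
= 8.118 g/mL

8.118 g/mL


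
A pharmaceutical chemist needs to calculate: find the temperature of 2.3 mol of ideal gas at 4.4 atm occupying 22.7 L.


PV = nRT  (R = 0.08206 L·atm/(mol·K))
T = PV/(nR) = 4.4×22.7/(2.3×0.08206)
= 99.88/0.188738
= 529.20 K

529.20 K


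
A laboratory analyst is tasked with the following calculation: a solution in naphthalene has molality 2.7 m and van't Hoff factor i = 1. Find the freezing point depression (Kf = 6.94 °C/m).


ΔTf = Kf × m × i
= 6.94 × 2.7 × 1
= 18.738 °C

18.738 °C


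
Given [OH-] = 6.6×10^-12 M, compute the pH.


pOH = -log10([OH-]) = -log10(6.6×10^-12)
= 12 - log10(6.6) = 11.18
pH = 14 - pOH = 14 - 11.18 = 2.82

2.82


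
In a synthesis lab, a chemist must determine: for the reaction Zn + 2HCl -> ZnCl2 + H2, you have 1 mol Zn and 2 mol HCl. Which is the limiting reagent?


Mole ratio available / coefficient:
  Zn: 1/1 = 1.000
  HCl: 2/2 = 1.000
Smaller ratio is limiting.

neither (stoichiometric); Zn and HCl are fully consumed


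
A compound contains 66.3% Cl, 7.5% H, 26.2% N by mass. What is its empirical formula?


Assume 100 g sample. Moles of each element:
  Cl: 66.3/35.45 = 1.87 mol
  H: 7.5/1.008 = 7.44 mol
  N: 26.2/14.01 = 1.87 mol
Divide by smallest (1.87):
  Cl: 1.87/1.87 = 1.0
  H: 7.44/1.87 = 3.98
  N: 1.87/1.87 = 1.0
Empirical formula: NH4Cl

NH4Cl


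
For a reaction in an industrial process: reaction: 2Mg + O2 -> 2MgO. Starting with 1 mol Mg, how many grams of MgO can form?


Mole ratio MgO:Mg = 2:2
n(MgO) = 1 × 2/2 = 1.000 mol
mass = 1.000 × 40.31 = 40.31 g

40.31 g


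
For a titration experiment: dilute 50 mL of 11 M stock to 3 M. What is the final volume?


C1V1 = C2V2
11 × 50 = 3 × V2
V2 = 550/3 = 183.33 mL

183.33 mL


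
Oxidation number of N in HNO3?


(+1) + x + 3(-2) = 0, so x = +5
Oxidation number: +5

+5


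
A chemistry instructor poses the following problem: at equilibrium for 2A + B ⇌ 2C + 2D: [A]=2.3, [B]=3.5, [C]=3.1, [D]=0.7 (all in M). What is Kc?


Kc = [C]^2[D]^2/([A]^2[B])
= (3.1^2 × 0.7^2)/(2.3^2 × 3.5^1)
= 4.7089/18.515
= 0.2543

0.2543


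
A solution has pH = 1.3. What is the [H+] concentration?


[H+] = 10^(-pH) = 10^(-1.3)
= 5.01×10^-2 M

5.01×10^-2 M


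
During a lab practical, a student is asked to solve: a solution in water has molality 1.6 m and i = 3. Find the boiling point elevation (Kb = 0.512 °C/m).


ΔTb = Kb × m × i
= 0.512 × 1.6 × 3
= 2.4576 °C

2.4576 °C


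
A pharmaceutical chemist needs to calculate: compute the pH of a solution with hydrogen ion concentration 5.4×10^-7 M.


pH = -log10([H+]) = -log10(5.4×10^-7)
= 7 - log10(5.4)
= 7 - 0.73
= 6.27

6.27


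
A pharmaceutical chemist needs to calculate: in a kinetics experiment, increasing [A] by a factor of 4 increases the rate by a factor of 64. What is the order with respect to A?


rate ∝ [A]^n
4^n = 64 → n = 3
Order in A: 3

3


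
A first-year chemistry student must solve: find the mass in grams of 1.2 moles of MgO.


M(MgO) = 40.31 g/mol
mass = n × M = 1.2 × 40.31 = 48.37 g

48.37 g


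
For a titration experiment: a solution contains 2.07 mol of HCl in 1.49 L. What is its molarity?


M = n/V = 2.07/1.49 = 1.389 mol/L

1.389 M


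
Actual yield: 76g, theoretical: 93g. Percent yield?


% yield = actual/theoretical × 100
= 76/93 × 100
= 81.72%

81.72%


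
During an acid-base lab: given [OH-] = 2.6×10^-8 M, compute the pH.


pOH = -log10([OH-]) = -log10(2.6×10^-8)
= 8 - log10(2.6) = 7.59
pH = 14 - pOH = 14 - 7.59 = 6.41

6.41


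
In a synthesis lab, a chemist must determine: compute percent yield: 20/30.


% yield = actual/theoretical × 100
= 20/30 × 100
= 66.67%

66.67%


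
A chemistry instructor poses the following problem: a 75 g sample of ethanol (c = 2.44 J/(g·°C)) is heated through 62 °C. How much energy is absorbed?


q = mcΔT = 75 × 2.44 × 62
= 11346.00 J

11346.00 J


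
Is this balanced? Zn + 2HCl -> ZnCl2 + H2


Equation: Zn + 2HCl -> ZnCl2 + H2
Check atoms: Cl: 2=2, H: 2=2, Zn: 1=1
Balanced

Yes, balanced


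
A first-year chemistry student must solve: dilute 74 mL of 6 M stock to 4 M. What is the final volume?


C1V1 = C2V2
6 × 74 = 4 × V2
V2 = 444/4 = 111.0 mL

111.0 mL


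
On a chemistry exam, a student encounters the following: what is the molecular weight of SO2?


M(SO2) = 1×32.07 + 2×16.0
= 32.07 + 32.0
= 64.07 g/mol

64.07 g/mol


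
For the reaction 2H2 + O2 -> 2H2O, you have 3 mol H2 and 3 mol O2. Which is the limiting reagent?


Mole ratio available / coefficient:
  H2: 3/2 = 1.500
  O2: 3/1 = 3.000
Smaller ratio is limiting.

H2


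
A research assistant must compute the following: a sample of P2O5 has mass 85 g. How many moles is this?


M(P2O5) = 141.94 g/mol
n = mass/M = 85/141.94 = 0.5988 mol

0.5988 mol


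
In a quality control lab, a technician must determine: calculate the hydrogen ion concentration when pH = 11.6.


[H+] = 10^(-pH) = 10^(-11.6)
= 2.51×10^-12 M

2.51×10^-12 M


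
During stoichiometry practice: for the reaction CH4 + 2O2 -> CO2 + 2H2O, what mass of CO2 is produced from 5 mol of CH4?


Mole ratio CO2:CH4 = 1:1
n(CO2) = 5 × 1/1 = 5.000 mol
mass = 5.000 × 44.01 = 220.05 g

220.05 g


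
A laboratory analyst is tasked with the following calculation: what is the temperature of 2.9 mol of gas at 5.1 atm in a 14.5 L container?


PV = nRT  (R = 0.08206 L·atm/(mol·K))
T = PV/(nR) = 5.1×14.5/(2.9×0.08206)
= 73.95/0.237974
= 310.75 K

310.75 K


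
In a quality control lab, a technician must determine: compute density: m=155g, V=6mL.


ρ = mass/volume
= 155/6
= 25.833 g/mL

25.833 g/mL


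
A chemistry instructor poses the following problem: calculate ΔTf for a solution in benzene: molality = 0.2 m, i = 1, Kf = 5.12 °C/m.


ΔTf = Kf × m × i
= 5.12 × 0.2 × 1
= 1.024 °C

1.024 °C


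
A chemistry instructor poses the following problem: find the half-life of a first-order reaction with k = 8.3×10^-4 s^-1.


t½ = ln2/k = 0.693147/(8.3×10^-4 s^-1)
= 835.1 s

835.1 s


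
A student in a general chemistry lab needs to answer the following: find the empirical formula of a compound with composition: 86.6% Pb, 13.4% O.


Assume 100 g sample. Moles of each element:
  Pb: 86.6/207.2 = 0.418 mol
  O: 13.4/16.0 = 0.838 mol
Divide by smallest (0.418):
  Pb: 0.418/0.418 = 1.0
  O: 0.838/0.418 = 2.0
Empirical formula: PbO2

PbO2


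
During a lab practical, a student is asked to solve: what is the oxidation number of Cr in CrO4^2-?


x + 4(-2) = -2, so x = +6
Oxidation number: +6

+6


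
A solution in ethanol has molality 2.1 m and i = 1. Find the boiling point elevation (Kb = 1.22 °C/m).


ΔTb = Kb × m × i
= 1.22 × 2.1 × 1
= 2.562 °C

2.562 °C


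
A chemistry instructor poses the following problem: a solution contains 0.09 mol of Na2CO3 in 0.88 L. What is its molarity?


M = n/V = 0.09/0.88 = 0.102 mol/L

0.102 M


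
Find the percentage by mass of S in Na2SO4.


M(Na2SO4) = 2×22.99 + 1×32.07 + 4×16.0 = 142.05 g/mol
Mass of S = 1 × 32.07 = 32.07 g/mol
% S = 32.07/142.05 × 100 = 22.58%

22.58%


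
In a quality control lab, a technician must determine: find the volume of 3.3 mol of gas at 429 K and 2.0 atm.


PV = nRT  (R = 0.08206 L·atm/(mol·K))
V = nRT/P = 3.3×0.08206×429/2.0
= 58.086 L

58.086 L


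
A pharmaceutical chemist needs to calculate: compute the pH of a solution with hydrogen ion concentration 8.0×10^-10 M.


pH = -log10([H+]) = -log10(8.0×10^-10)
= 10 - log10(8.0)
= 10 - 0.9
= 9.1

9.1


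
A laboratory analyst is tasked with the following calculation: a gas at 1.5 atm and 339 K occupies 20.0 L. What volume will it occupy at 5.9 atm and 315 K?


P1V1/T1 = P2V2/T2
V2 = P1V1T2/(T1P2)
= 1.5×20.0×315/(339×5.9)
= 4.725 L

4.725 L


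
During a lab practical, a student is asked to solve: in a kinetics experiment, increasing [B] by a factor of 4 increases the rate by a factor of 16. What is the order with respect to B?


rate ∝ [B]^n
4^n = 16 → n = 2
Order in B: 2

2


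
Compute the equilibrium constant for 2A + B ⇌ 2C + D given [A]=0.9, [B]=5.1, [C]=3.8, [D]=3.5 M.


Kc = [C]^2[D]/([A]^2[B])
= (3.8^2 × 3.5^1)/(0.9^2 × 5.1^1)
= 50.54/4.131
= 12.23

12.23


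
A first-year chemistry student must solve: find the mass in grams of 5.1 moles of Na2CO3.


M(Na2CO3) = 105.99 g/mol
mass = n × M = 5.1 × 105.99 = 540.55 g

540.55 g


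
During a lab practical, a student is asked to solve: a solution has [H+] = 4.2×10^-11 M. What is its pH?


pH = -log10([H+]) = -log10(4.2×10^-11)
= 11 - log10(4.2)
= 11 - 0.62
= 10.38

10.38


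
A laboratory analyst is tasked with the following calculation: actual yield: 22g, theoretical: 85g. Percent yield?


% yield = actual/theoretical × 100
= 22/85 × 100
= 25.88%

25.88%


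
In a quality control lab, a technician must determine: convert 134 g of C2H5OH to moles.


M(C2H5OH) = 46.07 g/mol
n = mass/M = 134/46.07 = 2.9086 mol

2.9086 mol


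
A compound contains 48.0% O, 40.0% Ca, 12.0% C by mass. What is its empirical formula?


Assume 100 g sample. Moles of each element:
  O: 48.0/16.0 = 3.0 mol
  Ca: 40.0/40.08 = 0.998 mol
  C: 12.0/12.01 = 0.999 mol
Divide by smallest (0.998):
  O: 3.0/0.998 = 3.01
  Ca: 0.998/0.998 = 1.0
  C: 0.999/0.998 = 1.0
Empirical formula: CaCO3

CaCO3


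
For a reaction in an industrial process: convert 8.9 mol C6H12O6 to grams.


M(C6H12O6) = 180.16 g/mol
mass = n × M = 8.9 × 180.16 = 1603.42 g

1603.42 g


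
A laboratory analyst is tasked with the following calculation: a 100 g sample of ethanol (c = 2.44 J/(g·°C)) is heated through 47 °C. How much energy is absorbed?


q = mcΔT = 100 × 2.44 × 47
= 11468.00 J

11468.00 J


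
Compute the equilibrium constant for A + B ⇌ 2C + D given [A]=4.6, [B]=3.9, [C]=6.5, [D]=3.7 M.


Kc = [C]^2[D]/([A][B])
= (6.5^2 × 3.7^1)/(4.6^1 × 3.9^1)
= 156.325/17.94
= 8.714

8.714


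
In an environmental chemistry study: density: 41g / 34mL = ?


ρ = mass/volume
= 41/34
= 1.206 g/mL

1.206 g/mL


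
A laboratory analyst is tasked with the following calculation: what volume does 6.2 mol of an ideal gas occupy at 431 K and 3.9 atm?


PV = nRT  (R = 0.08206 L·atm/(mol·K))
V = nRT/P = 6.2×0.08206×431/3.9
= 56.226 L

56.226 L


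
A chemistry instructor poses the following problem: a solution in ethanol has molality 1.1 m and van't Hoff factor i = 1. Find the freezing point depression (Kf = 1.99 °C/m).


ΔTf = Kf × m × i
= 1.99 × 1.1 × 1
= 2.189 °C

2.189 °C


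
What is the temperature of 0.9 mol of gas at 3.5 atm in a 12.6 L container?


PV = nRT  (R = 0.08206 L·atm/(mol·K))
T = PV/(nR) = 3.5×12.6/(0.9×0.08206)
= 44.10/0.073854
= 597.12 K

597.12 K


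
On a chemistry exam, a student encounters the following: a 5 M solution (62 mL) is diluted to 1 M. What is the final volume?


C1V1 = C2V2
5 × 62 = 1 × V2
V2 = 310/1 = 310.0 mL

310.0 mL


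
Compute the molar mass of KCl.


M(KCl) = 1×39.1 + 1×35.45
= 39.1 + 35.45
= 74.55 g/mol

74.55 g/mol


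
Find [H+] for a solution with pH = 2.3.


[H+] = 10^(-pH) = 10^(-2.3)
= 5.01×10^-3 M

5.01×10^-3 M


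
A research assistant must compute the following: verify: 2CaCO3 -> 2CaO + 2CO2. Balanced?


Equation: 2CaCO3 -> 2CaO + 2CO2
Check atoms: C: 2=2, Ca: 2=2, O: 6=6
Balanced

Yes, balanced


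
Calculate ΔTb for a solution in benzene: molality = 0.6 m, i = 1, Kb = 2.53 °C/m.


ΔTb = Kb × m × i
= 2.53 × 0.6 × 1
= 1.518 °C

1.518 °C


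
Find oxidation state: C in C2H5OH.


2x + 6(+1) + (-2) = 0, so x = -2
Oxidation number: -2

-2


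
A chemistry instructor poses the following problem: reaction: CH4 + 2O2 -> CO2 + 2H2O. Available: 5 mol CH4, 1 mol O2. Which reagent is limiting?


Mole ratio available / coefficient:
  CH4: 5/1 = 5.000
  O2: 1/2 = 0.500
Smaller ratio is limiting.

O2


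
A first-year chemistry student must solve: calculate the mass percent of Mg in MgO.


M(MgO) = 1×24.31 + 1×16.0 = 40.31 g/mol
Mass of Mg = 1 × 24.31 = 24.31 g/mol
% Mg = 24.31/40.31 × 100 = 60.31%

60.31%


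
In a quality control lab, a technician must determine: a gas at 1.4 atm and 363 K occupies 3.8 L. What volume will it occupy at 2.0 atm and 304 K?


P1V1/T1 = P2V2/T2
V2 = P1V1T2/(T1P2)
= 1.4×3.8×304/(363×2.0)
= 2.228 L

2.228 L


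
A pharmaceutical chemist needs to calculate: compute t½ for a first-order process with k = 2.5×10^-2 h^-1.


t½ = ln2/k = 0.693147/(2.5×10^-2 h^-1)
= 27.73 h

27.73 h


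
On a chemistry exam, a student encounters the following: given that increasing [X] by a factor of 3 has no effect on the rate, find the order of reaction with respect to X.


rate ∝ [X]^n
rate ∝ [X]^0
Order in X: 0

0


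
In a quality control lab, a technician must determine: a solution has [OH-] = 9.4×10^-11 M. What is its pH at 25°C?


pOH = -log10([OH-]) = -log10(9.4×10^-11)
= 11 - log10(9.4) = 10.03
pH = 14 - pOH = 14 - 10.03 = 3.97

3.97


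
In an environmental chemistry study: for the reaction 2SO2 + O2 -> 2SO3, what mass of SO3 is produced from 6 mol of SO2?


Mole ratio SO3:SO2 = 2:2
n(SO3) = 6 × 2/2 = 6.000 mol
mass = 6.000 × 80.07 = 480.42 g

480.42 g


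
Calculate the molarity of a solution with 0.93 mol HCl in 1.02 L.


M = n/V = 0.93/1.02 = 0.912 mol/L

0.912 M


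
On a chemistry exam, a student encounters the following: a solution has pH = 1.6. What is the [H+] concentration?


[H+] = 10^(-pH) = 10^(-1.6)
= 2.51×10^-2 M

2.51×10^-2 M


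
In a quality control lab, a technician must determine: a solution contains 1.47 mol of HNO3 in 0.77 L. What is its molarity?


M = n/V = 1.47/0.77 = 1.909 mol/L

1.909 M


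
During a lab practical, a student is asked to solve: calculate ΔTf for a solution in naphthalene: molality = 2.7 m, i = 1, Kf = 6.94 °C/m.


ΔTf = Kf × m × i
= 6.94 × 2.7 × 1
= 18.738 °C

18.738 °C


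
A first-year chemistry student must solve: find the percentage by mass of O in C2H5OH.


M(C2H5OH) = 2×12.01 + 6×1.008 + 1×16.0 = 46.068 g/mol
Mass of O = 1 × 16.0 = 16.00 g/mol
% O = 16.00/46.068 × 100 = 34.73%

34.73%


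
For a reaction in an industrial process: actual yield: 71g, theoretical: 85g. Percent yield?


% yield = actual/theoretical × 100
= 71/85 × 100
= 83.53%

83.53%


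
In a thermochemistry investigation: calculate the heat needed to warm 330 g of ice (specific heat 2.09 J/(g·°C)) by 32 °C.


q = mcΔT = 330 × 2.09 × 32
= 22070.40 J

22070.40 J


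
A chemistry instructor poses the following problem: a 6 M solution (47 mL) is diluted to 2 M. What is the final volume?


C1V1 = C2V2
6 × 47 = 2 × V2
V2 = 282/2 = 141.0 mL

141.0 mL


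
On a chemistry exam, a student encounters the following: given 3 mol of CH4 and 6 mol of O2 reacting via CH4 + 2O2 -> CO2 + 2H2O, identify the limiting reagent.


Mole ratio available / coefficient:
  CH4: 3/1 = 3.000
  O2: 6/2 = 3.000
Smaller ratio is limiting.

neither (stoichiometric); CH4 and O2 are fully consumed


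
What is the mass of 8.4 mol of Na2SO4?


M(Na2SO4) = 142.05 g/mol
mass = n × M = 8.4 × 142.05 = 1193.22 g

1193.22 g


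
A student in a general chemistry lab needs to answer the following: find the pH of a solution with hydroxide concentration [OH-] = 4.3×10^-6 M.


pOH = -log10([OH-]) = -log10(4.3×10^-6)
= 6 - log10(4.3) = 5.37
pH = 14 - pOH = 14 - 5.37 = 8.63

8.63


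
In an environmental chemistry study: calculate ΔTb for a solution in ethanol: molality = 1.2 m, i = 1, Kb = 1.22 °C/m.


ΔTb = Kb × m × i
= 1.22 × 1.2 × 1
= 1.464 °C

1.464 °C


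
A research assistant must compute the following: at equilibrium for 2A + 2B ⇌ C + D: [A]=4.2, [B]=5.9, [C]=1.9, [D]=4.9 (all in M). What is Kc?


Kc = [C][D]/([A]^2[B]^2)
= (1.9^1 × 4.9^1)/(4.2^2 × 5.9^2)
= 9.31/614.0484
= 0.01516

0.01516


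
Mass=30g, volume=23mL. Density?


ρ = mass/volume
= 30/23
= 1.304 g/mL

1.304 g/mL


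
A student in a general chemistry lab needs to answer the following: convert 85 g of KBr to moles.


M(KBr) = 119.0 g/mol
n = mass/M = 85/119.0 = 0.7143 mol

0.7143 mol


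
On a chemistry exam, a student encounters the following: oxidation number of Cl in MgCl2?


halide: -1
Oxidation number: -1

-1


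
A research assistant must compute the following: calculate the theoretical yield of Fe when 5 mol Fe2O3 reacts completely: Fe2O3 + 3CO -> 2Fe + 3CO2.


Mole ratio Fe:Fe2O3 = 2:1
n(Fe) = 5 × 2/1 = 10.000 mol
mass = 10.000 × 55.85 = 558.5 g

558.5 g


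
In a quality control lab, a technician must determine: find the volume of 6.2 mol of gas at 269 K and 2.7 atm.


PV = nRT  (R = 0.08206 L·atm/(mol·K))
V = nRT/P = 6.2×0.08206×269/2.7
= 50.689 L

50.689 L


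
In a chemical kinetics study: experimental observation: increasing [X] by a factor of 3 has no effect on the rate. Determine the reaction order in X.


rate ∝ [X]^n
rate ∝ [X]^0
Order in X: 0

0


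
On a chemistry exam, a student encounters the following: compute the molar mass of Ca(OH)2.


M(Ca(OH)2) = 1×40.08 + 2×16.0 + 2×1.008
= 40.08 + 32.0 + 2.02
= 74.1 g/mol

74.1 g/mol


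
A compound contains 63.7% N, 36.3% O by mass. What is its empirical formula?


Assume 100 g sample. Moles of each element:
  N: 63.7/14.01 = 4.547 mol
  O: 36.3/16.0 = 2.269 mol
Divide by smallest (2.269):
  N: 4.547/2.269 = 2.0
  O: 2.269/2.269 = 1.0
Empirical formula: N2O

N2O


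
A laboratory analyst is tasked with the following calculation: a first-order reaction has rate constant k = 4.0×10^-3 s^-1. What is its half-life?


t½ = ln2/k = 0.693147/(4.0×10^-3 s^-1)
= 173.3 s

173.3 s


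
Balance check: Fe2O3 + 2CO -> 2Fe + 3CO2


Equation: Fe2O3 + 2CO -> 2Fe + 3CO2
Check atoms: C: 2≠3, Fe: 2=2, O: 5≠6
Not balanced

No, not balanced


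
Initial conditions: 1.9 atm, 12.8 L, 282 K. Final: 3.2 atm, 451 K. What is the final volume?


P1V1/T1 = P2V2/T2
V2 = P1V1T2/(T1P2)
= 1.9×12.8×451/(282×3.2)
= 12.155 L

12.155 L


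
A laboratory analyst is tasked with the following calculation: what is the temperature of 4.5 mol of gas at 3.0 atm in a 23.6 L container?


PV = nRT  (R = 0.08206 L·atm/(mol·K))
T = PV/(nR) = 3.0×23.6/(4.5×0.08206)
= 70.80/0.369270
= 191.73 K

191.73 K


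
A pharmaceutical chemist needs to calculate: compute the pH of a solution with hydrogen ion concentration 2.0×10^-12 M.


pH = -log10([H+]) = -log10(2.0×10^-12)
= 12 - log10(2.0)
= 12 - 0.3
= 11.7

11.7


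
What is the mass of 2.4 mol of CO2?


M(CO2) = 44.01 g/mol
mass = n × M = 2.4 × 44.01 = 105.62 g

105.62 g


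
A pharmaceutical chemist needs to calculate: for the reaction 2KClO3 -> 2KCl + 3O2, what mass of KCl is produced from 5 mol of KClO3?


Mole ratio KCl:KClO3 = 2:2
n(KCl) = 5 × 2/2 = 5.000 mol
mass = 5.000 × 74.55 = 372.75 g

372.75 g


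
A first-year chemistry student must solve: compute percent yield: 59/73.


% yield = actual/theoretical × 100
= 59/73 × 100
= 80.82%

80.82%


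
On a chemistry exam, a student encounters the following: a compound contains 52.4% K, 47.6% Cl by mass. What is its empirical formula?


Assume 100 g sample. Moles of each element:
  K: 52.4/39.1 = 1.34 mol
  Cl: 47.6/35.45 = 1.343 mol
Divide by smallest (1.34):
  K: 1.34/1.34 = 1.0
  Cl: 1.343/1.34 = 1.0
Empirical formula: KCl

KCl


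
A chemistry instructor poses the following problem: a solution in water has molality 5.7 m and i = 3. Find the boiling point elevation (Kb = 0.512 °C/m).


ΔTb = Kb × m × i
= 0.512 × 5.7 × 3
= 8.7552 °C

8.7552 °C


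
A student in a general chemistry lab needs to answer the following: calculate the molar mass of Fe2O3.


M(Fe2O3) = 2×55.85 + 3×16.0
= 111.7 + 48.0
= 159.7 g/mol

159.7 g/mol


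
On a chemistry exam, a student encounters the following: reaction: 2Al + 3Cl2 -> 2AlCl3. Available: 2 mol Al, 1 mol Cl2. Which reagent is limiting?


Mole ratio available / coefficient:
  Al: 2/2 = 1.000
  Cl2: 1/3 = 0.333
Smaller ratio is limiting.

Cl2


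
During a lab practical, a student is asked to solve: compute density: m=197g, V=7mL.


ρ = mass/volume
= 197/7
= 28.143 g/mL

28.143 g/mL


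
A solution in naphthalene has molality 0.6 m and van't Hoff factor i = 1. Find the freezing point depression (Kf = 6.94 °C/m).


ΔTf = Kf × m × i
= 6.94 × 0.6 × 1
= 4.164 °C

4.164 °C


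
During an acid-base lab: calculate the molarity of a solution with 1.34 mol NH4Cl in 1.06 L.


M = n/V = 1.34/1.06 = 1.264 mol/L

1.264 M


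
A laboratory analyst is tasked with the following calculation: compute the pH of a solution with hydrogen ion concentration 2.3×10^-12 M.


pH = -log10([H+]) = -log10(2.3×10^-12)
= 12 - log10(2.3)
= 12 - 0.36
= 11.64

11.64


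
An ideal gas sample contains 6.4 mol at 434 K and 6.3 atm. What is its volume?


PV = nRT  (R = 0.08206 L·atm/(mol·K))
V = nRT/P = 6.4×0.08206×434/6.3
= 36.179 L

36.179 L


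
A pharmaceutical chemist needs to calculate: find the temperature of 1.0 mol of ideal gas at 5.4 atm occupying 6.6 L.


PV = nRT  (R = 0.08206 L·atm/(mol·K))
T = PV/(nR) = 5.4×6.6/(1.0×0.08206)
= 35.64/0.082060
= 434.32 K

434.32 K


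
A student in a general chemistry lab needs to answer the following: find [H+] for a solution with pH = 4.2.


[H+] = 10^(-pH) = 10^(-4.2)
= 6.31×10^-5 M

6.31×10^-5 M


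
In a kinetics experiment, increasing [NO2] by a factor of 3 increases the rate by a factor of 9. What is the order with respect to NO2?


rate ∝ [NO2]^n
3^n = 9 → n = 2
Order in NO2: 2

2


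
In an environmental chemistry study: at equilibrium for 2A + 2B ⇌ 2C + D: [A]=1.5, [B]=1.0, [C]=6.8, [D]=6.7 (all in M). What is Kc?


Kc = [C]^2[D]/([A]^2[B]^2)
= (6.8^2 × 6.7^1)/(1.5^2 × 1.0^2)
= 309.808/2.25
= 137.7

137.7


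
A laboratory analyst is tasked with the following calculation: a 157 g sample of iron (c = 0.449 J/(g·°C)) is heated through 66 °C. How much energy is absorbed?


q = mcΔT = 157 × 0.449 × 66
= 4652.54 J

4652.54 J


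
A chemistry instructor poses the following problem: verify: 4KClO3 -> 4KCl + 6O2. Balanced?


Equation: 4KClO3 -> 4KCl + 6O2
Check atoms: Cl: 4=4, K: 4=4, O: 12=12
Balanced

Yes, balanced


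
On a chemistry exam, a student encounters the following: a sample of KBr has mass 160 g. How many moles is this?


M(KBr) = 119.0 g/mol
n = mass/M = 160/119.0 = 1.3445 mol

1.3445 mol


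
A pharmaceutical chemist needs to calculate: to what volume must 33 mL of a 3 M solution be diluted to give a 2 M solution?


C1V1 = C2V2
3 × 33 = 2 × V2
V2 = 99/2 = 49.5 mL

49.5 mL


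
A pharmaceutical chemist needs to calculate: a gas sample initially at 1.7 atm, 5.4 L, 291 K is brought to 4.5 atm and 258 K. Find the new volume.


P1V1/T1 = P2V2/T2
V2 = P1V1T2/(T1P2)
= 1.7×5.4×258/(291×4.5)
= 1.809 L

1.809 L


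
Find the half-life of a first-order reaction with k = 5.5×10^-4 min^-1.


t½ = ln2/k = 0.693147/(5.5×10^-4 min^-1)
= 1260 min

1260 min


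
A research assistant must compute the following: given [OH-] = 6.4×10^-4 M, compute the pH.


pOH = -log10([OH-]) = -log10(6.4×10^-4)
= 4 - log10(6.4) = 3.19
pH = 14 - pOH = 14 - 3.19 = 10.81

10.81


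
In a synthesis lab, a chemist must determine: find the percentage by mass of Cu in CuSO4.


M(CuSO4) = 1×63.55 + 1×32.07 + 4×16.0 = 159.62 g/mol
Mass of Cu = 1 × 63.55 = 63.55 g/mol
% Cu = 63.55/159.62 × 100 = 39.81%

39.81%


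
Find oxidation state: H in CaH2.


H with a metal (hydride): -1
Oxidation number: -1

-1


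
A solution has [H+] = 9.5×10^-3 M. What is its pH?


pH = -log10([H+]) = -log10(9.5×10^-3)
= 3 - log10(9.5)
= 3 - 0.98
= 2.02

2.02


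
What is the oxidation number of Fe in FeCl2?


x + 2(-1) = 0, so x = +2
Oxidation number: +2

+2


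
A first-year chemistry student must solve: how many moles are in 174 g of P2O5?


M(P2O5) = 141.94 g/mol
n = mass/M = 174/141.94 = 1.2259 mol

1.2259 mol


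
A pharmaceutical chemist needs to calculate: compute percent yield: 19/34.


% yield = actual/theoretical × 100
= 19/34 × 100
= 55.88%

55.88%


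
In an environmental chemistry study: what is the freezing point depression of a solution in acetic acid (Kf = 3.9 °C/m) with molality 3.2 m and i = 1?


ΔTf = Kf × m × i
= 3.9 × 3.2 × 1
= 12.48 °C

12.48 °C


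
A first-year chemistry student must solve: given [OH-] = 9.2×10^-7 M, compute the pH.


pOH = -log10([OH-]) = -log10(9.2×10^-7)
= 7 - log10(9.2) = 6.04
pH = 14 - pOH = 14 - 6.04 = 7.96

7.96


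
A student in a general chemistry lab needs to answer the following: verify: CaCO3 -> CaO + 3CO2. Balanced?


Equation: CaCO3 -> CaO + 3CO2
Check atoms: C: 1≠3, Ca: 1=1, O: 3≠7
Not balanced

No, not balanced


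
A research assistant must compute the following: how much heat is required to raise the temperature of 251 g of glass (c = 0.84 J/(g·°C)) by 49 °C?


q = mcΔT = 251 × 0.84 × 49
= 10331.16 J

10331.16 J


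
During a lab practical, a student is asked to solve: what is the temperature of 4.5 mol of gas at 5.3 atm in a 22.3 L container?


PV = nRT  (R = 0.08206 L·atm/(mol·K))
T = PV/(nR) = 5.3×22.3/(4.5×0.08206)
= 118.19/0.369270
= 320.06 K

320.06 K


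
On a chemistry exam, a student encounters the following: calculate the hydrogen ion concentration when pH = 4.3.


[H+] = 10^(-pH) = 10^(-4.3)
= 5.01×10^-5 M

5.01×10^-5 M


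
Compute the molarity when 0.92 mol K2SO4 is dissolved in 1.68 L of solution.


M = n/V = 0.92/1.68 = 0.548 mol/L

0.548 M


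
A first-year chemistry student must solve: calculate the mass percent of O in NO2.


M(NO2) = 1×14.01 + 2×16.0 = 46.01 g/mol
Mass of O = 2 × 16.0 = 32.00 g/mol
% O = 32.00/46.01 × 100 = 69.55%

69.55%


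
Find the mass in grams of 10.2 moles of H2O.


M(H2O) = 18.02 g/mol
mass = n × M = 10.2 × 18.02 = 183.80 g

183.80 g


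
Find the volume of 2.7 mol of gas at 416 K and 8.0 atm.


PV = nRT  (R = 0.08206 L·atm/(mol·K))
V = nRT/P = 2.7×0.08206×416/8.0
= 11.521 L

11.521 L


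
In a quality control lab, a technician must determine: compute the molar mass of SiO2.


M(SiO2) = 1×28.09 + 2×16.0
= 28.09 + 32.0
= 60.09 g/mol

60.09 g/mol


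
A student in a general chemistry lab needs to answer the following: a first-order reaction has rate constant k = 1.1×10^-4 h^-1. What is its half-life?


t½ = ln2/k = 0.693147/(1.1×10^-4 h^-1)
= 6301 h

6301 h


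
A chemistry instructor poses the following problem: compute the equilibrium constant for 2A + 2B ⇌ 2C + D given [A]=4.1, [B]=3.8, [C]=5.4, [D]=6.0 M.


Kc = [C]^2[D]/([A]^2[B]^2)
= (5.4^2 × 6.0^1)/(4.1^2 × 3.8^2)
= 174.96/242.7364
= 0.7208

0.7208


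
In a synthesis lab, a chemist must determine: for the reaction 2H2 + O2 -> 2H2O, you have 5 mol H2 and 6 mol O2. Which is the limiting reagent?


Mole ratio available / coefficient:
  H2: 5/2 = 2.500
  O2: 6/1 = 6.000
Smaller ratio is limiting.

H2


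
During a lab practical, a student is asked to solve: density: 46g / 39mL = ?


ρ = mass/volume
= 46/39
= 1.179 g/mL

1.179 g/mL


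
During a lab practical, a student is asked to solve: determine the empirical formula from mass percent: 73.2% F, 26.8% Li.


Assume 100 g sample. Moles of each element:
  F: 73.2/19.0 = 3.853 mol
  Li: 26.8/6.94 = 3.862 mol
Divide by smallest (3.853):
  F: 3.853/3.853 = 1.0
  Li: 3.862/3.853 = 1.0
Empirical formula: LiF

LiF
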